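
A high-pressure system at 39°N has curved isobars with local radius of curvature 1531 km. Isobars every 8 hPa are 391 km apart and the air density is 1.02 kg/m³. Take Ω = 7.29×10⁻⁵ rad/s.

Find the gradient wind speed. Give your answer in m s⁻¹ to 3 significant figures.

Coriolis parameter at 39°N:
f = 2Ω sin φ = 2 × 7.29×10⁻⁵ × sin 39° = 9.18×10⁻⁵ s⁻¹
Pressure gradient: |∂P/∂n| = 800 Pa / 391000 m = 2.05×10⁻³ Pa/m
Geostrophic speed: V_g = |∂P/∂n|/(fρ) = 2.05×10⁻³/(9.18×10⁻⁵ × 1.02) = 21.9 m/s
Around a high, pressure-gradient force acts outward with centrifugal, so Coriolis balances both:
fV = (1/ρ)|∂P/∂n| + V²/R  →  V² − fR·V + fR·V_g = 0
With fR = 9.18×10⁻⁵ × 1531×10³ m = 140 m/s:
V = [fR − √((fR)² − 4 fR V_g)]/2 = [140 − √(140² − 4×140×21.9)]/2 = 27.1 m/s
Supergeostrophic (V > V_g = 21.9 m/s), as expected around a high.

27.1 m s⁻¹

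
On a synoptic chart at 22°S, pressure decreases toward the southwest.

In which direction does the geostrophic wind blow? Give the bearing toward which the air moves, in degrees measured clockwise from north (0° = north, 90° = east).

The pressure-gradient force points toward the southwest (bearing 225°).
Geostrophic balance: in the Southern Hemisphere the Coriolis force deflects motion to the left, so the geostrophic wind blows 90° to the left of the pressure-gradient force (low pressure on the right).
Rotating 225° by 90° counterclockwise gives 135° — the wind blows toward the southeast.

135°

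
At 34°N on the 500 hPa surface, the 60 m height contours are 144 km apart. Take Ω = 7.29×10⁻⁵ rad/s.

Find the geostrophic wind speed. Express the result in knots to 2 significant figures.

97 knots

Coriolis parameter at 34°N:
f = 2Ω sin φ = 2 × 7.29×10⁻⁵ × sin 34° = 8.15×10⁻⁵ s⁻¹
Height gradient: |∂Z/∂n| = 60 m / 144000 m = 4.17×10⁻⁴
On a pressure surface, geostrophic balance gives V_g = (g/f)|∂Z/∂n|:
V_g = 9.81 × 4.17×10⁻⁴ / 8.15×10⁻⁵ = 50.1 m/s
Converting: 50.1 m/s × 1.944 = 97 knots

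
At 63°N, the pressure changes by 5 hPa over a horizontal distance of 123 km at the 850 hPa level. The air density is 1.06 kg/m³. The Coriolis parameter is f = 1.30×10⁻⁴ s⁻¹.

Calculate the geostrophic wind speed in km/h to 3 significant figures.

106 km/h

Pressure gradient: |∂P/∂n| = 500 Pa / 123000 m = 4.07×10⁻³ Pa/m
Geostrophic balance (pressure-gradient force = Coriolis force):
V_g = (1/(fρ)) |∂P/∂n| = 4.07×10⁻³ / (1.30×10⁻⁴ × 1.06) = 29.5 m/s
Converting: 29.5 m/s × 3.6 = 106 km/h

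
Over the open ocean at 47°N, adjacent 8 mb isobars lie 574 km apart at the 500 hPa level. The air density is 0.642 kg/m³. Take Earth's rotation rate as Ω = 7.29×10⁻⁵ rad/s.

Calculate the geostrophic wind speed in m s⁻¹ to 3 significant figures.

20.4 m s⁻¹

Coriolis parameter at 47°N:
f = 2Ω sin φ = 2 × 7.29×10⁻⁵ × sin 47° = 1.07×10⁻⁴ s⁻¹
Pressure gradient: |∂P/∂n| = 800 Pa / 574000 m = 1.39×10⁻³ Pa/m
Geostrophic balance (pressure-gradient force = Coriolis force):
V_g = (1/(fρ)) |∂P/∂n| = 1.39×10⁻³ / (1.07×10⁻⁴ × 0.642) = 20.4 m/s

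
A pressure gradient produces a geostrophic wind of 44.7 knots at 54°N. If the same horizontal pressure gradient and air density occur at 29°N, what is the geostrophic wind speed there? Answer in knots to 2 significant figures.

With the same pressure gradient and density, V_g ∝ 1/f ∝ 1/sin φ.
V₂ = V₁ · sin φ₁ / sin φ₂ = 44.7 × sin 54° / sin 29°
V₂ = 44.7 × 0.8090/0.4848 = 75 knots

75 knots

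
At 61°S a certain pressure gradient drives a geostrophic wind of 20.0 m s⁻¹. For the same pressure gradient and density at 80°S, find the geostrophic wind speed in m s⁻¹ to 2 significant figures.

18 m s⁻¹

With the same pressure gradient and density, V_g ∝ 1/f ∝ 1/sin φ.
V₂ = V₁ · sin φ₁ / sin φ₂ = 20.0 × sin 61° / sin 80°
V₂ = 20.0 × 0.8746/0.9848 = 18 m s⁻¹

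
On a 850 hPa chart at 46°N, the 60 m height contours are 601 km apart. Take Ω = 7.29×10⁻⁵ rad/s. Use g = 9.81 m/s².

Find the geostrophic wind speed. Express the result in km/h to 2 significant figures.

Coriolis parameter at 46°N:
f = 2Ω sin φ = 2 × 7.29×10⁻⁵ × sin 46° = 1.05×10⁻⁴ s⁻¹
Height gradient: |∂Z/∂n| = 60 m / 601000 m = 9.98×10⁻⁵
On a pressure surface, geostrophic balance gives V_g = (g/f)|∂Z/∂n|:
V_g = 9.81 × 9.98×10⁻⁵ / 1.05×10⁻⁴ = 9.34 m/s
Converting: 9.34 m/s × 3.6 = 34 km/h

34 km/h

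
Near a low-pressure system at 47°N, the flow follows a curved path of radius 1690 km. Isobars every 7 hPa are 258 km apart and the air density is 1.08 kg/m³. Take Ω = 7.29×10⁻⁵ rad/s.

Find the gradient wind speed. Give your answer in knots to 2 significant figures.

Coriolis parameter at 47°N:
f = 2Ω sin φ = 2 × 7.29×10⁻⁵ × sin 47° = 1.07×10⁻⁴ s⁻¹
Pressure gradient: |∂P/∂n| = 700 Pa / 258000 m = 2.71×10⁻³ Pa/m
Geostrophic speed: V_g = |∂P/∂n|/(fρ) = 2.71×10⁻³/(1.07×10⁻⁴ × 1.08) = 23.6 m/s
Around a low, centrifugal force acts outward with Coriolis, so pressure-gradient force balances both:
(1/ρ)|∂P/∂n| = fV + V²/R  →  V² + fR·V − fR·V_g = 0
With fR = 1.07×10⁻⁴ × 1690×10³ m = 180 m/s:
V = [−fR + √((fR)² + 4 fR V_g)]/2 = [−180 + √(180² + 4×180×23.6)]/2 = 21.1 m/s
Subgeostrophic (V < V_g = 23.6 m/s), as expected around a low.
Converting: 21.1 m/s × 1.944 = 41 knots

41 knots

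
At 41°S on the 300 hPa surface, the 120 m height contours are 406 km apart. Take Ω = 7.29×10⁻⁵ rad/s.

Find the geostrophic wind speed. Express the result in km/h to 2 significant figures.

110 km/h

Coriolis parameter at 41°S:
f = 2Ω sin φ = 2 × 7.29×10⁻⁵ × sin 41° = 9.57×10⁻⁵ s⁻¹
Height gradient: |∂Z/∂n| = 120 m / 406000 m = 2.96×10⁻⁴
On a pressure surface, geostrophic balance gives V_g = (g/f)|∂Z/∂n|:
V_g = 9.81 × 2.96×10⁻⁴ / 9.57×10⁻⁵ = 30.3 m/s
Converting: 30.3 m/s × 3.6 = 110 km/h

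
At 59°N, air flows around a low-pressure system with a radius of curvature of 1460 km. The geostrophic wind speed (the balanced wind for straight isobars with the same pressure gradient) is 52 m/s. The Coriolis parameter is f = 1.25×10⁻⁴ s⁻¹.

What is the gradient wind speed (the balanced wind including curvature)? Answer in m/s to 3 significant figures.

42.2 m/s

Around a low, centrifugal force acts outward with Coriolis, so pressure-gradient force balances both:
(1/ρ)|∂P/∂n| = fV + V²/R  →  V² + fR·V − fR·V_g = 0
With fR = 1.25×10⁻⁴ × 1460×10³ m = 182 m/s:
V = [−fR + √((fR)² + 4 fR V_g)]/2 = [−182 + √(182² + 4×182×52)]/2 = 42.2 m/s
Subgeostrophic (V < V_g = 52 m/s), as expected around a low.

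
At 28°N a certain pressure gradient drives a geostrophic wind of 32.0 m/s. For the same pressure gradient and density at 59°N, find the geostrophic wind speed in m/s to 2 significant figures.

With the same pressure gradient and density, V_g ∝ 1/f ∝ 1/sin φ.
V₂ = V₁ · sin φ₁ / sin φ₂ = 32.0 × sin 28° / sin 59°
V₂ = 32.0 × 0.4695/0.8572 = 18 m/s

18 m/s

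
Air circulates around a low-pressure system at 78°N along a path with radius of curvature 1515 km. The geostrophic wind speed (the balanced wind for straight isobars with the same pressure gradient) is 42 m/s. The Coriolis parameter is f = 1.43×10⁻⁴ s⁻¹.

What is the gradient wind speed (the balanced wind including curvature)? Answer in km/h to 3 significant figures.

Around a low, centrifugal force acts outward with Coriolis, so pressure-gradient force balances both:
(1/ρ)|∂P/∂n| = fV + V²/R  →  V² + fR·V − fR·V_g = 0
With fR = 1.43×10⁻⁴ × 1515×10³ m = 217 m/s:
V = [−fR + √((fR)² + 4 fR V_g)]/2 = [−217 + √(217² + 4×217×42)]/2 = 36 m/s
Subgeostrophic (V < V_g = 42 m/s), as expected around a low.
Converting: 36 m/s × 3.6 = 130 km/h

130 km/h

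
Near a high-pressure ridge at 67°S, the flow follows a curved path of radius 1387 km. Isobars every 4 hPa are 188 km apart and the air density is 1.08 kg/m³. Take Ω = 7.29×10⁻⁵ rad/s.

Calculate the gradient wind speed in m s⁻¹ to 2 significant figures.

16 m s⁻¹

Coriolis parameter at 67°S:
f = 2Ω sin φ = 2 × 7.29×10⁻⁵ × sin 67° = 1.34×10⁻⁴ s⁻¹
Pressure gradient: |∂P/∂n| = 400 Pa / 188000 m = 2.13×10⁻³ Pa/m
Geostrophic speed: V_g = |∂P/∂n|/(fρ) = 2.13×10⁻³/(1.34×10⁻⁴ × 1.08) = 14.7 m/s
Around a high, pressure-gradient force acts outward with centrifugal, so Coriolis balances both:
fV = (1/ρ)|∂P/∂n| + V²/R  →  V² − fR·V + fR·V_g = 0
With fR = 1.34×10⁻⁴ × 1387×10³ m = 186 m/s:
V = [fR − √((fR)² − 4 fR V_g)]/2 = [186 − √(186² − 4×186×14.7)]/2 = 16.1 m/s
Supergeostrophic (V > V_g = 14.7 m/s), as expected around a high.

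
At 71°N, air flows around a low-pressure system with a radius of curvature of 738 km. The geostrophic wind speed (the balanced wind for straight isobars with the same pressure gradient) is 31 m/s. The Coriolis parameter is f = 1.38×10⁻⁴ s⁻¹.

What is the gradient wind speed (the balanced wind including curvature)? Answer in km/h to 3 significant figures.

Around a low, centrifugal force acts outward with Coriolis, so pressure-gradient force balances both:
(1/ρ)|∂P/∂n| = fV + V²/R  →  V² + fR·V − fR·V_g = 0
With fR = 1.38×10⁻⁴ × 738×10³ m = 102 m/s:
V = [−fR + √((fR)² + 4 fR V_g)]/2 = [−102 + √(102² + 4×102×31)]/2 = 24.9 m/s
Subgeostrophic (V < V_g = 31 m/s), as expected around a low.
Converting: 24.9 m/s × 3.6 = 89.7 km/h

89.7 km/h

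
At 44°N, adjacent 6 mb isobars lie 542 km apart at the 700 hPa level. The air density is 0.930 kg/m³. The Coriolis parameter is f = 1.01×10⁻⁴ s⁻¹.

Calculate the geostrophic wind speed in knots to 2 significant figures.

23 knots

Pressure gradient: |∂P/∂n| = 600 Pa / 542000 m = 1.11×10⁻³ Pa/m
Geostrophic balance (pressure-gradient force = Coriolis force):
V_g = (1/(fρ)) |∂P/∂n| = 1.11×10⁻³ / (1.01×10⁻⁴ × 0.930) = 11.8 m/s
Converting: 11.8 m/s × 1.944 = 23 knots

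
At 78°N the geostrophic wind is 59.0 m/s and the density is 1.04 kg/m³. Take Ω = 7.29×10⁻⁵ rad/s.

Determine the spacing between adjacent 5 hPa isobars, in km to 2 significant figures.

Coriolis parameter at 78°N:
f = 2Ω sin φ = 2 × 7.29×10⁻⁵ × sin 78° = 1.43×10⁻⁴ s⁻¹
Geostrophic balance rearranged: |∂P/∂n| = f ρ V_g
|∂P/∂n| = 1.43×10⁻⁴ × 1.04 × 59.0 = 8.75×10⁻³ Pa/m
Isobar spacing: Δn = ΔP/|∂P/∂n| = 500 Pa / 8.75×10⁻³ Pa/m = 57138 m ≈ 57 km

57 km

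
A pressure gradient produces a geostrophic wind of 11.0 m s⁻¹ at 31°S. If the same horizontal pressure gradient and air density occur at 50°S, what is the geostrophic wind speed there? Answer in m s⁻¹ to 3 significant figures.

7.40 m s⁻¹

With the same pressure gradient and density, V_g ∝ 1/f ∝ 1/sin φ.
V₂ = V₁ · sin φ₁ / sin φ₂ = 11.0 × sin 31° / sin 50°
V₂ = 11.0 × 0.5150/0.7660 = 7.40 m s⁻¹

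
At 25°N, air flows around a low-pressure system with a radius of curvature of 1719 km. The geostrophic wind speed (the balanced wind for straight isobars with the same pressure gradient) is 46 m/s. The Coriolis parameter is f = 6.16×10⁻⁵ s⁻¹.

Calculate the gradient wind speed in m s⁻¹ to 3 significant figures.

34.7 m s⁻¹

Around a low, centrifugal force acts outward with Coriolis, so pressure-gradient force balances both:
(1/ρ)|∂P/∂n| = fV + V²/R  →  V² + fR·V − fR·V_g = 0
With fR = 6.16×10⁻⁵ × 1719×10³ m = 106 m/s:
V = [−fR + √((fR)² + 4 fR V_g)]/2 = [−106 + √(106² + 4×106×46)]/2 = 34.7 m/s
Subgeostrophic (V < V_g = 46 m/s), as expected around a low.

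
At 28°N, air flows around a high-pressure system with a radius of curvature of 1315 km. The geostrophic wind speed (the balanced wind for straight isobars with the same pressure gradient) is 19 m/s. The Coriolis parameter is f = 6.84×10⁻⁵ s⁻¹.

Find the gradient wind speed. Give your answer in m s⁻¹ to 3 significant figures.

Around a high, pressure-gradient force acts outward with centrifugal, so Coriolis balances both:
fV = (1/ρ)|∂P/∂n| + V²/R  →  V² − fR·V + fR·V_g = 0
With fR = 6.84×10⁻⁵ × 1315×10³ m = 89.9 m/s:
V = [fR − √((fR)² − 4 fR V_g)]/2 = [89.9 − √(89.9² − 4×89.9×19)]/2 = 27.3 m/s
Supergeostrophic (V > V_g = 19 m/s), as expected around a high.

27.3 m s⁻¹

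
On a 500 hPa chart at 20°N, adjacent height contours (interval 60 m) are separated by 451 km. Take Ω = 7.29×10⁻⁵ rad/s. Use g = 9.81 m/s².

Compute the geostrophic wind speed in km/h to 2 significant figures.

94 km/h

Coriolis parameter at 20°N:
f = 2Ω sin φ = 2 × 7.29×10⁻⁵ × sin 20° = 4.99×10⁻⁵ s⁻¹
Height gradient: |∂Z/∂n| = 60 m / 451000 m = 1.33×10⁻⁴
On a pressure surface, geostrophic balance gives V_g = (g/f)|∂Z/∂n|:
V_g = 9.81 × 1.33×10⁻⁴ / 4.99×10⁻⁵ = 26.2 m/s
Converting: 26.2 m/s × 3.6 = 94 km/h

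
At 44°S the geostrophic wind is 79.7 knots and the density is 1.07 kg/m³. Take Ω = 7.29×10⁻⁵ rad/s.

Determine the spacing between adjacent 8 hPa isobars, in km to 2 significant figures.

180 km

Coriolis parameter at 44°S:
f = 2Ω sin φ = 2 × 7.29×10⁻⁵ × sin 44° = 1.01×10⁻⁴ s⁻¹
Wind speed in SI: 79.7 knots = 41.0 m/s
Geostrophic balance rearranged: |∂P/∂n| = f ρ V_g
|∂P/∂n| = 1.01×10⁻⁴ × 1.07 × 41.0 = 4.44×10⁻³ Pa/m
Isobar spacing: Δn = ΔP/|∂P/∂n| = 800 Pa / 4.44×10⁻³ Pa/m = 180045 m ≈ 180 km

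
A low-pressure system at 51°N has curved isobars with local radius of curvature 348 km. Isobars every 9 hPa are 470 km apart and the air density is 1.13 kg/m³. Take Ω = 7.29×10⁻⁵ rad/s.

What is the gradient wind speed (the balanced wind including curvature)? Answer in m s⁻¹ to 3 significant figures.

Coriolis parameter at 51°N:
f = 2Ω sin φ = 2 × 7.29×10⁻⁵ × sin 51° = 1.13×10⁻⁴ s⁻¹
Pressure gradient: |∂P/∂n| = 900 Pa / 470000 m = 1.91×10⁻³ Pa/m
Geostrophic speed: V_g = |∂P/∂n|/(fρ) = 1.91×10⁻³/(1.13×10⁻⁴ × 1.13) = 15.0 m/s
Around a low, centrifugal force acts outward with Coriolis, so pressure-gradient force balances both:
(1/ρ)|∂P/∂n| = fV + V²/R  →  V² + fR·V − fR·V_g = 0
With fR = 1.13×10⁻⁴ × 348×10³ m = 39.4 m/s:
V = [−fR + √((fR)² + 4 fR V_g)]/2 = [−39.4 + √(39.4² + 4×39.4×15)]/2 = 11.6 m/s
Subgeostrophic (V < V_g = 15 m/s), as expected around a low.

11.6 m s⁻¹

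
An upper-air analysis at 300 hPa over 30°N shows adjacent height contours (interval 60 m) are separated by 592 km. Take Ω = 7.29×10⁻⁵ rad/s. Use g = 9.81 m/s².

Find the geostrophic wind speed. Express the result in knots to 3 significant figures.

Coriolis parameter at 30°N:
f = 2Ω sin φ = 2 × 7.29×10⁻⁵ × sin 30° = 7.29×10⁻⁵ s⁻¹
Height gradient: |∂Z/∂n| = 60 m / 592000 m = 1.01×10⁻⁴
On a pressure surface, geostrophic balance gives V_g = (g/f)|∂Z/∂n|:
V_g = 9.81 × 1.01×10⁻⁴ / 7.29×10⁻⁵ = 13.6 m/s
Converting: 13.6 m/s × 1.944 = 26.5 knots

26.5 knots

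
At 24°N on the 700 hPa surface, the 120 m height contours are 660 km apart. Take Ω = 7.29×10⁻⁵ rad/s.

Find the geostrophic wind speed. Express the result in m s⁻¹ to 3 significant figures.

30.1 m s⁻¹

Coriolis parameter at 24°N:
f = 2Ω sin φ = 2 × 7.29×10⁻⁵ × sin 24° = 5.93×10⁻⁵ s⁻¹
Height gradient: |∂Z/∂n| = 120 m / 660000 m = 1.82×10⁻⁴
On a pressure surface, geostrophic balance gives V_g = (g/f)|∂Z/∂n|:
V_g = 9.81 × 1.82×10⁻⁴ / 5.93×10⁻⁵ = 30.1 m/s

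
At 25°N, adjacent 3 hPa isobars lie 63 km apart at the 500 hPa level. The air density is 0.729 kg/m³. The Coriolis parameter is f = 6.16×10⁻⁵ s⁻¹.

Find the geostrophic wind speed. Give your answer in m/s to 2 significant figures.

110 m/s

Pressure gradient: |∂P/∂n| = 300 Pa / 63000 m = 4.76×10⁻³ Pa/m
Geostrophic balance (pressure-gradient force = Coriolis force):
V_g = (1/(fρ)) |∂P/∂n| = 4.76×10⁻³ / (6.16×10⁻⁵ × 0.729) = 106 m/s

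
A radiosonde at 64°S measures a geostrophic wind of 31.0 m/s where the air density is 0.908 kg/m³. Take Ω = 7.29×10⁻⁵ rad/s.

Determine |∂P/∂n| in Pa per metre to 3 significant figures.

Coriolis parameter at 64°S:
f = 2Ω sin φ = 2 × 7.29×10⁻⁵ × sin 64° = 1.31×10⁻⁴ s⁻¹
Geostrophic balance rearranged: |∂P/∂n| = f ρ V_g
|∂P/∂n| = 1.31×10⁻⁴ × 0.908 × 31.0 = 3.69×10⁻³ Pa/m

3.69×10⁻³ Pa/m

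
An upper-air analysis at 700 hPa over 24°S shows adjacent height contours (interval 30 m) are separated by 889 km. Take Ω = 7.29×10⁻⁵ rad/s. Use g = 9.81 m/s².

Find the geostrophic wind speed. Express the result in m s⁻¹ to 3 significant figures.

5.58 m s⁻¹

Coriolis parameter at 24°S:
f = 2Ω sin φ = 2 × 7.29×10⁻⁵ × sin 24° = 5.93×10⁻⁵ s⁻¹
Height gradient: |∂Z/∂n| = 30 m / 889000 m = 3.37×10⁻⁵
On a pressure surface, geostrophic balance gives V_g = (g/f)|∂Z/∂n|:
V_g = 9.81 × 3.37×10⁻⁵ / 5.93×10⁻⁵ = 5.58 m/s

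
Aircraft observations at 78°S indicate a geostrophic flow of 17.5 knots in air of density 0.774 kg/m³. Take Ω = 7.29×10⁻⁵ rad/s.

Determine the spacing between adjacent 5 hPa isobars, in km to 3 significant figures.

503 km

Coriolis parameter at 78°S:
f = 2Ω sin φ = 2 × 7.29×10⁻⁵ × sin 78° = 1.43×10⁻⁴ s⁻¹
Wind speed in SI: 17.5 knots = 9.00 m/s
Geostrophic balance rearranged: |∂P/∂n| = f ρ V_g
|∂P/∂n| = 1.43×10⁻⁴ × 0.774 × 9.00 = 9.94×10⁻⁴ Pa/m
Isobar spacing: Δn = ΔP/|∂P/∂n| = 500 Pa / 9.94×10⁻⁴ Pa/m = 503142 m ≈ 503 km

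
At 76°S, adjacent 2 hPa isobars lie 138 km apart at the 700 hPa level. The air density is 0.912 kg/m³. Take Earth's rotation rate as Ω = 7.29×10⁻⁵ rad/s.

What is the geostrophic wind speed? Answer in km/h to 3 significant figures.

Coriolis parameter at 76°S:
f = 2Ω sin φ = 2 × 7.29×10⁻⁵ × sin 76° = 1.41×10⁻⁴ s⁻¹
Pressure gradient: |∂P/∂n| = 200 Pa / 138000 m = 1.45×10⁻³ Pa/m
Geostrophic balance (pressure-gradient force = Coriolis force):
V_g = (1/(fρ)) |∂P/∂n| = 1.45×10⁻³ / (1.41×10⁻⁴ × 0.912) = 11.2 m/s
Converting: 11.2 m/s × 3.6 = 40.4 km/h

40.4 km/h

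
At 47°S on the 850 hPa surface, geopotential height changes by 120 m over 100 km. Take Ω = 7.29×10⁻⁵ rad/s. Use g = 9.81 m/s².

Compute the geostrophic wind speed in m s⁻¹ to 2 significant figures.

Coriolis parameter at 47°S:
f = 2Ω sin φ = 2 × 7.29×10⁻⁵ × sin 47° = 1.07×10⁻⁴ s⁻¹
Height gradient: |∂Z/∂n| = 120 m / 100000 m = 1.20×10⁻³
On a pressure surface, geostrophic balance gives V_g = (g/f)|∂Z/∂n|:
V_g = 9.81 × 1.20×10⁻³ / 1.07×10⁻⁴ = 110 m/s

110 m s⁻¹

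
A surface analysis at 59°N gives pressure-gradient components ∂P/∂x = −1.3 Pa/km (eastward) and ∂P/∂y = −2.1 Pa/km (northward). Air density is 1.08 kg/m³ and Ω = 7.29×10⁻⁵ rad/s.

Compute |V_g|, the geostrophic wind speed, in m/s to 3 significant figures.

Coriolis parameter at 59°N:
f = 2Ω sin φ = 2 × 7.29×10⁻⁵ × sin 59° = 1.25×10⁻⁴ s⁻¹
Component geostrophic relations (x east, y north):
u_g = −(1/(fρ)) ∂P/∂y,  v_g = (1/(fρ)) ∂P/∂x
u_g = −(−2.1×10⁻³)/(1.25×10⁻⁴ × 1.08) = 15.6 m/s;  v_g = (−1.3×10⁻³)/(1.25×10⁻⁴ × 1.08) = −9.63 m/s
|V_g| = √(u_g² + v_g²) = 18.3 m/s

18.3 m/s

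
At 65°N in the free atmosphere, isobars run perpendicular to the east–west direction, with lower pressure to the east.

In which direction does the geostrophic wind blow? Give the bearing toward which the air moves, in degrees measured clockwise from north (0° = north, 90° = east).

The pressure-gradient force points toward the east (bearing 090°).
Geostrophic balance: in the Northern Hemisphere the Coriolis force deflects motion to the right, so the geostrophic wind blows 90° to the right of the pressure-gradient force (low pressure on the left).
Rotating 090° by 90° clockwise gives 180° — the wind blows toward the south.

180°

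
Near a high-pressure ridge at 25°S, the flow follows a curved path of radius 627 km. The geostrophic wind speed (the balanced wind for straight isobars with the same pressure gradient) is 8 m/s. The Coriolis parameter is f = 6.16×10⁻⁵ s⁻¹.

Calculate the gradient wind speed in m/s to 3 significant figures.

Around a high, pressure-gradient force acts outward with centrifugal, so Coriolis balances both:
fV = (1/ρ)|∂P/∂n| + V²/R  →  V² − fR·V + fR·V_g = 0
With fR = 6.16×10⁻⁵ × 627×10³ m = 38.6 m/s:
V = [fR − √((fR)² − 4 fR V_g)]/2 = [38.6 − √(38.6² − 4×38.6×8)]/2 = 11.3 m/s
Supergeostrophic (V > V_g = 8 m/s), as expected around a high.

11.3 m/s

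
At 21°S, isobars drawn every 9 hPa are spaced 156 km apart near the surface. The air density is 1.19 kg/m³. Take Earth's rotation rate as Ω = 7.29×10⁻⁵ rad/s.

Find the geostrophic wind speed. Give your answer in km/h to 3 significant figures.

Coriolis parameter at 21°S:
f = 2Ω sin φ = 2 × 7.29×10⁻⁵ × sin 21° = 5.23×10⁻⁵ s⁻¹
Pressure gradient: |∂P/∂n| = 900 Pa / 156000 m = 5.77×10⁻³ Pa/m
Geostrophic balance (pressure-gradient force = Coriolis force):
V_g = (1/(fρ)) |∂P/∂n| = 5.77×10⁻³ / (5.23×10⁻⁵ × 1.19) = 92.8 m/s
Converting: 92.8 m/s × 3.6 = 334 km/h

334 km/h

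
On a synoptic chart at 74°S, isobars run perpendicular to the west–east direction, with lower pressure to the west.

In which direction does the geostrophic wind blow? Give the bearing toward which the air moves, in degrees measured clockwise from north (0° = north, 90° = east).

The pressure-gradient force points toward the west (bearing 270°).
Geostrophic balance: in the Southern Hemisphere the Coriolis force deflects motion to the left, so the geostrophic wind blows 90° to the left of the pressure-gradient force (low pressure on the right).
Rotating 270° by 90° counterclockwise gives 180° — the wind blows toward the south.

180°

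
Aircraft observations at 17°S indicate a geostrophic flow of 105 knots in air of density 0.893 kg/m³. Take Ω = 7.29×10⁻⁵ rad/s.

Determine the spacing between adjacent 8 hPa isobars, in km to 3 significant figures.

389 km

Coriolis parameter at 17°S:
f = 2Ω sin φ = 2 × 7.29×10⁻⁵ × sin 17° = 4.26×10⁻⁵ s⁻¹
Wind speed in SI: 105 knots = 54.0 m/s
Geostrophic balance rearranged: |∂P/∂n| = f ρ V_g
|∂P/∂n| = 4.26×10⁻⁵ × 0.893 × 54.0 = 2.06×10⁻³ Pa/m
Isobar spacing: Δn = ΔP/|∂P/∂n| = 800 Pa / 2.06×10⁻³ Pa/m = 389062 m ≈ 389 km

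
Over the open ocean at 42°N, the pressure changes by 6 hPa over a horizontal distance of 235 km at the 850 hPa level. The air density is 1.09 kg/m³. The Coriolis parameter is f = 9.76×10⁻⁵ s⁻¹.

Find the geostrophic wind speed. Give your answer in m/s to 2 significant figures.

24 m/s

Pressure gradient: |∂P/∂n| = 600 Pa / 235000 m = 2.55×10⁻³ Pa/m
Geostrophic balance (pressure-gradient force = Coriolis force):
V_g = (1/(fρ)) |∂P/∂n| = 2.55×10⁻³ / (9.76×10⁻⁵ × 1.09) = 24.0 m/s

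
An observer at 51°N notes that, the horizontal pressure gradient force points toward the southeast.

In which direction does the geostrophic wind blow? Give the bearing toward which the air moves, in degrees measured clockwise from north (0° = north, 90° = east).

The pressure-gradient force points toward the southeast (bearing 135°).
Geostrophic balance: in the Northern Hemisphere the Coriolis force deflects motion to the right, so the geostrophic wind blows 90° to the right of the pressure-gradient force (low pressure on the left).
Rotating 135° by 90° clockwise gives 225° — the wind blows toward the southwest.

225°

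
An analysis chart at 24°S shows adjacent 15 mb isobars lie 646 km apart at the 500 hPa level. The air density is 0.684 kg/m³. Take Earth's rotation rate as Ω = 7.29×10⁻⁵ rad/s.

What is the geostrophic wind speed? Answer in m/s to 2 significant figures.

57 m/s

Coriolis parameter at 24°S:
f = 2Ω sin φ = 2 × 7.29×10⁻⁵ × sin 24° = 5.93×10⁻⁵ s⁻¹
Pressure gradient: |∂P/∂n| = 1500 Pa / 646000 m = 2.32×10⁻³ Pa/m
Geostrophic balance (pressure-gradient force = Coriolis force):
V_g = (1/(fρ)) |∂P/∂n| = 2.32×10⁻³ / (5.93×10⁻⁵ × 0.684) = 57.2 m/s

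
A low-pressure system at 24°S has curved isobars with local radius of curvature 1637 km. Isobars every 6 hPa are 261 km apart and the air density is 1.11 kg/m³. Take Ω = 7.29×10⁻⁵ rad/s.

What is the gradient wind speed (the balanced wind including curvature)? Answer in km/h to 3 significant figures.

Coriolis parameter at 24°S:
f = 2Ω sin φ = 2 × 7.29×10⁻⁵ × sin 24° = 5.93×10⁻⁵ s⁻¹
Pressure gradient: |∂P/∂n| = 600 Pa / 261000 m = 2.30×10⁻³ Pa/m
Geostrophic speed: V_g = |∂P/∂n|/(fρ) = 2.30×10⁻³/(5.93×10⁻⁵ × 1.11) = 34.9 m/s
Around a low, centrifugal force acts outward with Coriolis, so pressure-gradient force balances both:
(1/ρ)|∂P/∂n| = fV + V²/R  →  V² + fR·V − fR·V_g = 0
With fR = 5.93×10⁻⁵ × 1637×10³ m = 97.1 m/s:
V = [−fR + √((fR)² + 4 fR V_g)]/2 = [−97.1 + √(97.1² + 4×97.1×34.9)]/2 = 27.3 m/s
Subgeostrophic (V < V_g = 34.9 m/s), as expected around a low.
Converting: 27.3 m/s × 3.6 = 98.2 km/h

98.2 km/h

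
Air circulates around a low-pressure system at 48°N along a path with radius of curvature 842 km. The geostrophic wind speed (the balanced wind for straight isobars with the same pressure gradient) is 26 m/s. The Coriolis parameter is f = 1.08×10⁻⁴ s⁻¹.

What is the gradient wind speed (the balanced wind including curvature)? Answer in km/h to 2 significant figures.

Around a low, centrifugal force acts outward with Coriolis, so pressure-gradient force balances both:
(1/ρ)|∂P/∂n| = fV + V²/R  →  V² + fR·V − fR·V_g = 0
With fR = 1.08×10⁻⁴ × 842×10³ m = 90.9 m/s:
V = [−fR + √((fR)² + 4 fR V_g)]/2 = [−90.9 + √(90.9² + 4×90.9×26)]/2 = 21.1 m/s
Subgeostrophic (V < V_g = 26 m/s), as expected around a low.
Converting: 21.1 m/s × 3.6 = 76 km/h

76 km/h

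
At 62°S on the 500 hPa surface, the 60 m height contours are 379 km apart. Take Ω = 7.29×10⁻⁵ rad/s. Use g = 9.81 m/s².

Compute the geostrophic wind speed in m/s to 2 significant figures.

12 m/s

Coriolis parameter at 62°S:
f = 2Ω sin φ = 2 × 7.29×10⁻⁵ × sin 62° = 1.29×10⁻⁴ s⁻¹
Height gradient: |∂Z/∂n| = 60 m / 379000 m = 1.58×10⁻⁴
On a pressure surface, geostrophic balance gives V_g = (g/f)|∂Z/∂n|:
V_g = 9.81 × 1.58×10⁻⁴ / 1.29×10⁻⁴ = 12.1 m/s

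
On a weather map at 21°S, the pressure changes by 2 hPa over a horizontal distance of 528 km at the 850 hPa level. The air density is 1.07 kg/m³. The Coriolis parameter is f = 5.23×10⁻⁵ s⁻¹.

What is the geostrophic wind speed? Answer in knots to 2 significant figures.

Pressure gradient: |∂P/∂n| = 200 Pa / 528000 m = 3.79×10⁻⁴ Pa/m
Geostrophic balance (pressure-gradient force = Coriolis force):
V_g = (1/(fρ)) |∂P/∂n| = 3.79×10⁻⁴ / (5.23×10⁻⁵ × 1.07) = 6.77 m/s
Converting: 6.77 m/s × 1.944 = 13 knots

13 knots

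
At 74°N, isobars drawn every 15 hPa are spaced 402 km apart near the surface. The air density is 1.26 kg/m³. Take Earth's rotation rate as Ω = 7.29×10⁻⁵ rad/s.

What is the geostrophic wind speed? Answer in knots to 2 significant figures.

41 knots

Coriolis parameter at 74°N:
f = 2Ω sin φ = 2 × 7.29×10⁻⁵ × sin 74° = 1.40×10⁻⁴ s⁻¹
Pressure gradient: |∂P/∂n| = 1500 Pa / 402000 m = 3.73×10⁻³ Pa/m
Geostrophic balance (pressure-gradient force = Coriolis force):
V_g = (1/(fρ)) |∂P/∂n| = 3.73×10⁻³ / (1.40×10⁻⁴ × 1.26) = 21.1 m/s
Converting: 21.1 m/s × 1.944 = 41 knots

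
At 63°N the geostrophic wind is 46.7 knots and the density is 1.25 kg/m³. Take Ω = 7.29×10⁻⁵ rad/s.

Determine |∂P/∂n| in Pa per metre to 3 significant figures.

Coriolis parameter at 63°N:
f = 2Ω sin φ = 2 × 7.29×10⁻⁵ × sin 63° = 1.30×10⁻⁴ s⁻¹
Wind speed in SI: 46.7 knots = 24.0 m/s
Geostrophic balance rearranged: |∂P/∂n| = f ρ V_g
|∂P/∂n| = 1.30×10⁻⁴ × 1.25 × 24.0 = 3.90×10⁻³ Pa/m

3.90×10⁻³ Pa/m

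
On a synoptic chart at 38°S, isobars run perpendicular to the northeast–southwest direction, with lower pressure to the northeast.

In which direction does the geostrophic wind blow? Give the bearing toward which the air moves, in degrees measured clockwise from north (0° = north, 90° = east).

The pressure-gradient force points toward the northeast (bearing 045°).
Geostrophic balance: in the Southern Hemisphere the Coriolis force deflects motion to the left, so the geostrophic wind blows 90° to the left of the pressure-gradient force (low pressure on the right).
Rotating 045° by 90° counterclockwise gives 315° — the wind blows toward the northwest.

315°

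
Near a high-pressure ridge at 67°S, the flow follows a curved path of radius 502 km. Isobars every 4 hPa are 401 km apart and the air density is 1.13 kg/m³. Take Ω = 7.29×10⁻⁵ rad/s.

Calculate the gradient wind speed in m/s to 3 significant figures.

Coriolis parameter at 67°S:
f = 2Ω sin φ = 2 × 7.29×10⁻⁵ × sin 67° = 1.34×10⁻⁴ s⁻¹
Pressure gradient: |∂P/∂n| = 400 Pa / 401000 m = 9.98×10⁻⁴ Pa/m
Geostrophic speed: V_g = |∂P/∂n|/(fρ) = 9.98×10⁻⁴/(1.34×10⁻⁴ × 1.13) = 6.58 m/s
Around a high, pressure-gradient force acts outward with centrifugal, so Coriolis balances both:
fV = (1/ρ)|∂P/∂n| + V²/R  →  V² − fR·V + fR·V_g = 0
With fR = 1.34×10⁻⁴ × 502×10³ m = 67.4 m/s:
V = [fR − √((fR)² − 4 fR V_g)]/2 = [67.4 − √(67.4² − 4×67.4×6.58)]/2 = 7.39 m/s
Supergeostrophic (V > V_g = 6.58 m/s), as expected around a high.

7.39 m/s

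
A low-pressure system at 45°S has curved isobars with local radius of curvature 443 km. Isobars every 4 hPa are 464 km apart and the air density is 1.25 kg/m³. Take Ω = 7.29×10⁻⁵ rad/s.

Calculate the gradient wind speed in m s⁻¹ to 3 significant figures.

Coriolis parameter at 45°S:
f = 2Ω sin φ = 2 × 7.29×10⁻⁵ × sin 45° = 1.03×10⁻⁴ s⁻¹
Pressure gradient: |∂P/∂n| = 400 Pa / 464000 m = 8.62×10⁻⁴ Pa/m
Geostrophic speed: V_g = |∂P/∂n|/(fρ) = 8.62×10⁻⁴/(1.03×10⁻⁴ × 1.25) = 6.69 m/s
Around a low, centrifugal force acts outward with Coriolis, so pressure-gradient force balances both:
(1/ρ)|∂P/∂n| = fV + V²/R  →  V² + fR·V − fR·V_g = 0
With fR = 1.03×10⁻⁴ × 443×10³ m = 45.7 m/s:
V = [−fR + √((fR)² + 4 fR V_g)]/2 = [−45.7 + √(45.7² + 4×45.7×6.69)]/2 = 5.92 m/s
Subgeostrophic (V < V_g = 6.69 m/s), as expected around a low.

5.92 m s⁻¹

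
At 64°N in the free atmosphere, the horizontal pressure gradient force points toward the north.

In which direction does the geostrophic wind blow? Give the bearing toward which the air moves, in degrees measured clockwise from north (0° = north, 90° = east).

090°

The pressure-gradient force points toward the north (bearing 000°).
Geostrophic balance: in the Northern Hemisphere the Coriolis force deflects motion to the right, so the geostrophic wind blows 90° to the right of the pressure-gradient force (low pressure on the left).
Rotating 000° by 90° clockwise gives 090° — the wind blows toward the east.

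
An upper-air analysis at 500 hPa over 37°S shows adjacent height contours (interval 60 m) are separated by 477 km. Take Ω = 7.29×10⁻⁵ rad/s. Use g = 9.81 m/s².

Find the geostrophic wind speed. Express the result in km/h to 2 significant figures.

Coriolis parameter at 37°S:
f = 2Ω sin φ = 2 × 7.29×10⁻⁵ × sin 37° = 8.77×10⁻⁵ s⁻¹
Height gradient: |∂Z/∂n| = 60 m / 477000 m = 1.26×10⁻⁴
On a pressure surface, geostrophic balance gives V_g = (g/f)|∂Z/∂n|:
V_g = 9.81 × 1.26×10⁻⁴ / 8.77×10⁻⁵ = 14.1 m/s
Converting: 14.1 m/s × 3.6 = 51 km/h

51 km/h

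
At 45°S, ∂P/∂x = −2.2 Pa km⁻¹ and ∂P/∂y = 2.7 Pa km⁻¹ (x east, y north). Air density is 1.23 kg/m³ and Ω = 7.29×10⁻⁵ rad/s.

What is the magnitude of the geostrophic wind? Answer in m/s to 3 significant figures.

27.5 m/s

Coriolis parameter at 45°S:
f = 2Ω sin φ = 2 × 7.29×10⁻⁵ × sin 45° = 1.03×10⁻⁴ s⁻¹
In the Southern Hemisphere f is negative: f = −1.03×10⁻⁴ s⁻¹.
Component geostrophic relations (x east, y north):
u_g = −(1/(fρ)) ∂P/∂y,  v_g = (1/(fρ)) ∂P/∂x
u_g = −(2.7×10⁻³)/(−1.03×10⁻⁴ × 1.23) = 21.3 m/s;  v_g = (−2.2×10⁻³)/(−1.03×10⁻⁴ × 1.23) = 17.3 m/s
|V_g| = √(u_g² + v_g²) = 27.5 m/s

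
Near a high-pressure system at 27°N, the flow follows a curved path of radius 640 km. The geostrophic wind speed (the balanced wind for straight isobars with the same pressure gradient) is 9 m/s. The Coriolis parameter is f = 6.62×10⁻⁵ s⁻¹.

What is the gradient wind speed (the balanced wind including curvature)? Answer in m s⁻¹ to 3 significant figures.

13.0 m s⁻¹

Around a high, pressure-gradient force acts outward with centrifugal, so Coriolis balances both:
fV = (1/ρ)|∂P/∂n| + V²/R  →  V² − fR·V + fR·V_g = 0
With fR = 6.62×10⁻⁵ × 640×10³ m = 42.4 m/s:
V = [fR − √((fR)² − 4 fR V_g)]/2 = [42.4 − √(42.4² − 4×42.4×9)]/2 = 13 m/s
Supergeostrophic (V > V_g = 9 m/s), as expected around a high.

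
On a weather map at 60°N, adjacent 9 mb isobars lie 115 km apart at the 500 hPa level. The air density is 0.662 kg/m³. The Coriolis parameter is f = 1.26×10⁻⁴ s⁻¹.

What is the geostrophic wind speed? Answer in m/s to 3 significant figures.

93.8 m/s

Pressure gradient: |∂P/∂n| = 900 Pa / 115000 m = 7.83×10⁻³ Pa/m
Geostrophic balance (pressure-gradient force = Coriolis force):
V_g = (1/(fρ)) |∂P/∂n| = 7.83×10⁻³ / (1.26×10⁻⁴ × 0.662) = 93.8 m/s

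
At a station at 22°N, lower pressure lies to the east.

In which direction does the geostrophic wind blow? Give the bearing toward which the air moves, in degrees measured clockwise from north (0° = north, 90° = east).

180°

The pressure-gradient force points toward the east (bearing 090°).
Geostrophic balance: in the Northern Hemisphere the Coriolis force deflects motion to the right, so the geostrophic wind blows 90° to the right of the pressure-gradient force (low pressure on the left).
Rotating 090° by 90° clockwise gives 180° — the wind blows toward the south.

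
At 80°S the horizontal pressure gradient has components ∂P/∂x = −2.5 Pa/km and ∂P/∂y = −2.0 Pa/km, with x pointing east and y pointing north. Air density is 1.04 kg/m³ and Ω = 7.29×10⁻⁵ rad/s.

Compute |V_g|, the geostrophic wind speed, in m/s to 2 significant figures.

Coriolis parameter at 80°S:
f = 2Ω sin φ = 2 × 7.29×10⁻⁵ × sin 80° = 1.44×10⁻⁴ s⁻¹
In the Southern Hemisphere f is negative: f = −1.44×10⁻⁴ s⁻¹.
Component geostrophic relations (x east, y north):
u_g = −(1/(fρ)) ∂P/∂y,  v_g = (1/(fρ)) ∂P/∂x
u_g = −(−2.0×10⁻³)/(−1.44×10⁻⁴ × 1.04) = −13.4 m/s;  v_g = (−2.5×10⁻³)/(−1.44×10⁻⁴ × 1.04) = 16.7 m/s
|V_g| = √(u_g² + v_g²) = 21.4 m/s

21 m/s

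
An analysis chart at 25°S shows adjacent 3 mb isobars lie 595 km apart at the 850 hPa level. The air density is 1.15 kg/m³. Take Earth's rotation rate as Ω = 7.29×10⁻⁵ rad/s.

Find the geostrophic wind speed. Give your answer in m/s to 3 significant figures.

Coriolis parameter at 25°S:
f = 2Ω sin φ = 2 × 7.29×10⁻⁵ × sin 25° = 6.16×10⁻⁵ s⁻¹
Pressure gradient: |∂P/∂n| = 300 Pa / 595000 m = 5.04×10⁻⁴ Pa/m
Geostrophic balance (pressure-gradient force = Coriolis force):
V_g = (1/(fρ)) |∂P/∂n| = 5.04×10⁻⁴ / (6.16×10⁻⁵ × 1.15) = 7.12 m/s

7.12 m/s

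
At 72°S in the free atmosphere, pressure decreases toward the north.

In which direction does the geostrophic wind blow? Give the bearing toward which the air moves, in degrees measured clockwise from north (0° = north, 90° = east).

The pressure-gradient force points toward the north (bearing 000°).
Geostrophic balance: in the Southern Hemisphere the Coriolis force deflects motion to the left, so the geostrophic wind blows 90° to the left of the pressure-gradient force (low pressure on the right).
Rotating 000° by 90° counterclockwise gives 270° — the wind blows toward the west.

270°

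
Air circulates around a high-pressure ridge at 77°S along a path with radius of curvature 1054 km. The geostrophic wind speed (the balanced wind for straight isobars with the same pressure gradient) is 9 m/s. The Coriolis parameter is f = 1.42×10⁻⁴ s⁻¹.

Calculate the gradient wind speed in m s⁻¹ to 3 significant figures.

Around a high, pressure-gradient force acts outward with centrifugal, so Coriolis balances both:
fV = (1/ρ)|∂P/∂n| + V²/R  →  V² − fR·V + fR·V_g = 0
With fR = 1.42×10⁻⁴ × 1054×10³ m = 150 m/s:
V = [fR − √((fR)² − 4 fR V_g)]/2 = [150 − √(150² − 4×150×9)]/2 = 9.62 m/s
Supergeostrophic (V > V_g = 9 m/s), as expected around a high.

9.62 m s⁻¹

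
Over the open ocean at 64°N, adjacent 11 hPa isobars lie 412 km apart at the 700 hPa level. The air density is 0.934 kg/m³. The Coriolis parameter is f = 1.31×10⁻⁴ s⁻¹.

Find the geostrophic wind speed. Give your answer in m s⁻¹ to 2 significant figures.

Pressure gradient: |∂P/∂n| = 1100 Pa / 412000 m = 2.67×10⁻³ Pa/m
Geostrophic balance (pressure-gradient force = Coriolis force):
V_g = (1/(fρ)) |∂P/∂n| = 2.67×10⁻³ / (1.31×10⁻⁴ × 0.934) = 21.8 m/s

22 m s⁻¹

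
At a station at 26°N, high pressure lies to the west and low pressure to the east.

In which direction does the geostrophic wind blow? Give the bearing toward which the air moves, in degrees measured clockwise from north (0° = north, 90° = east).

The pressure-gradient force points toward the east (bearing 090°).
Geostrophic balance: in the Northern Hemisphere the Coriolis force deflects motion to the right, so the geostrophic wind blows 90° to the right of the pressure-gradient force (low pressure on the left).
Rotating 090° by 90° clockwise gives 180° — the wind blows toward the south.

180°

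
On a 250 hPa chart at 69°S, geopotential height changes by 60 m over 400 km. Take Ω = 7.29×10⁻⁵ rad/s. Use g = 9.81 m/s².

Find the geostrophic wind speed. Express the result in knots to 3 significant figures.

21.0 knots

Coriolis parameter at 69°S:
f = 2Ω sin φ = 2 × 7.29×10⁻⁵ × sin 69° = 1.36×10⁻⁴ s⁻¹
Height gradient: |∂Z/∂n| = 60 m / 400000 m = 1.50×10⁻⁴
On a pressure surface, geostrophic balance gives V_g = (g/f)|∂Z/∂n|:
V_g = 9.81 × 1.50×10⁻⁴ / 1.36×10⁻⁴ = 10.8 m/s
Converting: 10.8 m/s × 1.944 = 21.0 knots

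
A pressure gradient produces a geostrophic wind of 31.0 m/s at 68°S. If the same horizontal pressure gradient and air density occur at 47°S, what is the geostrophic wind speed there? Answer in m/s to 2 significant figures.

With the same pressure gradient and density, V_g ∝ 1/f ∝ 1/sin φ.
V₂ = V₁ · sin φ₁ / sin φ₂ = 31.0 × sin 68° / sin 47°
V₂ = 31.0 × 0.9272/0.7314 = 39 m/s

39 m/s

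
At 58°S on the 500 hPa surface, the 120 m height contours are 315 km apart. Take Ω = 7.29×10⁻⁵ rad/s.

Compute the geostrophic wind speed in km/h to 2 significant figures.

Coriolis parameter at 58°S:
f = 2Ω sin φ = 2 × 7.29×10⁻⁵ × sin 58° = 1.24×10⁻⁴ s⁻¹
Height gradient: |∂Z/∂n| = 120 m / 315000 m = 3.81×10⁻⁴
On a pressure surface, geostrophic balance gives V_g = (g/f)|∂Z/∂n|:
V_g = 9.81 × 3.81×10⁻⁴ / 1.24×10⁻⁴ = 30.2 m/s
Converting: 30.2 m/s × 3.6 = 110 km/h

110 km/h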